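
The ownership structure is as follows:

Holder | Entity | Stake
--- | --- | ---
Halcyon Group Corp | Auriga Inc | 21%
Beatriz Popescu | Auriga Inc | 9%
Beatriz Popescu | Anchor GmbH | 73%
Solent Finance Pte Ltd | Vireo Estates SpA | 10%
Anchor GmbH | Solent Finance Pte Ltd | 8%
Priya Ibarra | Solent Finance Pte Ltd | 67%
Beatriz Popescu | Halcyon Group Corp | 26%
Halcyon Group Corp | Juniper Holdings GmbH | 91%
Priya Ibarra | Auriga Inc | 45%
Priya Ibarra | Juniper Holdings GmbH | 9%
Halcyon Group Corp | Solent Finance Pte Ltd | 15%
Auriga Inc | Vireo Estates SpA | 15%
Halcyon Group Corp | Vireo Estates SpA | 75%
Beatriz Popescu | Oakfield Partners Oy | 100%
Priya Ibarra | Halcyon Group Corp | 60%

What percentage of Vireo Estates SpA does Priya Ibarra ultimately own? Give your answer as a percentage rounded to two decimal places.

61.24%

Priya reaches Vireo along 5 paths.
Via Solent: 67% × 10% = 6.7%.
Via Halcyon → Solent: 60% × 15% × 10% = 0.9%.
Via Halcyon: 60% × 75% = 45%.
Via Halcyon → Auriga: 60% × 21% × 15% = 1.89%.
Via Auriga: 45% × 15% = 6.75%.
Total: 6.7% + 0.9% + 45% + 1.89% + 6.75% = 61.24%.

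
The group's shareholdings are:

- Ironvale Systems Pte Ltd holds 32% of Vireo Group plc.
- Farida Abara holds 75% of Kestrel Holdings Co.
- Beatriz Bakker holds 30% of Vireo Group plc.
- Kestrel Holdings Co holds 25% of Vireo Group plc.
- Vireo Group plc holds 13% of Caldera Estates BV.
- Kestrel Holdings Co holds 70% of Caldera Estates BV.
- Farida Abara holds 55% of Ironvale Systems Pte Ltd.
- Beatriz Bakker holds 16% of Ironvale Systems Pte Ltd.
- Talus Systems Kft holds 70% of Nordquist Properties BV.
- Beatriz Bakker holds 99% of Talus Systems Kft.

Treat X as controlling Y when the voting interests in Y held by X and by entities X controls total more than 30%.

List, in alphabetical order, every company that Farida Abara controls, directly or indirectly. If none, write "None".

Farida holds 55% of Ironvale, so Farida controls Ironvale.
Farida holds 75% of Kestrel, so Farida controls Kestrel.
Ironvale and Kestrel together hold 32% + 25% = 57% of Vireo, so Farida controls Vireo.
Kestrel and Vireo together hold 70% + 13% = 83% of Caldera, so Farida controls Caldera.
No other company's threshold is met.

Caldera Estates BV, Ironvale Systems Pte Ltd, Kestrel Holdings Co, Vireo Group plc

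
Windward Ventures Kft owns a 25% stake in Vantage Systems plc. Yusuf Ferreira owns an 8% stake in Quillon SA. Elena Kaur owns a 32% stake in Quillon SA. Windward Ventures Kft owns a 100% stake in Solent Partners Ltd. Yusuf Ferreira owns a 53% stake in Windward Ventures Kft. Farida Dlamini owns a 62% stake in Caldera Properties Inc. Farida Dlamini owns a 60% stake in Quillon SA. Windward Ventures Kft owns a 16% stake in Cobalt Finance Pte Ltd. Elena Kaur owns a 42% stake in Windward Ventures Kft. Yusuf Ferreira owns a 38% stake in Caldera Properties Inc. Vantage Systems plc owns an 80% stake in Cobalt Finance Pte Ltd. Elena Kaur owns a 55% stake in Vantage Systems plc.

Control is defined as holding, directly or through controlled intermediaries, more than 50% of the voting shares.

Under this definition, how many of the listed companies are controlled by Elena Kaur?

Elena holds 55% of Vantage, so Elena controls Vantage.
Vantage holds 80% of Cobalt, so Elena controls Cobalt.
No other company's threshold is met.
Elena controls 2 companies.

2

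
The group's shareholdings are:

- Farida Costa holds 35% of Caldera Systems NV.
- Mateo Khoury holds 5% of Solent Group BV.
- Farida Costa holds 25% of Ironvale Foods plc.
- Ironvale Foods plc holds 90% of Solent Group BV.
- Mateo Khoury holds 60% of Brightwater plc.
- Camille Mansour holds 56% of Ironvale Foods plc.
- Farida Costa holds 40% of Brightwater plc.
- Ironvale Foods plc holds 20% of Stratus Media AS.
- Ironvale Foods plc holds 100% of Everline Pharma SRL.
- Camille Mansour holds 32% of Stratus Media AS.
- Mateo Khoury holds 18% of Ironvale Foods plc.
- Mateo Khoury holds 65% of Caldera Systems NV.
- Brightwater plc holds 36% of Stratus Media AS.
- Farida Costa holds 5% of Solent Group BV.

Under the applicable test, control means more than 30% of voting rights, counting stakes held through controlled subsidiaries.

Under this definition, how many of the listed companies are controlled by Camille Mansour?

4

Camille holds 56% of Ironvale, so Camille controls Ironvale.
Ironvale and Camille together hold 20% + 32% = 52% of Stratus, so Camille controls Stratus.
Ironvale holds 100% of Everline, so Camille controls Everline.
Ironvale holds 90% of Solent, so Camille controls Solent.
No other company's threshold is met.
Camille controls 4 companies.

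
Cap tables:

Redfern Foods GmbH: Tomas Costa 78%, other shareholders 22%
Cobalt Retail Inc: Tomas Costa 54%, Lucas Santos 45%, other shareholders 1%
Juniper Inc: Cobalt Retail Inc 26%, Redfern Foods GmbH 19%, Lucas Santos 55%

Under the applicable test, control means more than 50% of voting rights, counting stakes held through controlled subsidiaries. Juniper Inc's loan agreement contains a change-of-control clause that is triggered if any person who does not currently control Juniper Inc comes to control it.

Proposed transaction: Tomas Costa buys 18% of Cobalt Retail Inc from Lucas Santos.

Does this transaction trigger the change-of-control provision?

No

The purchase adds only to Tomas's holdings (Lucas's stake shrinks), so Tomas is the only person who could newly come to control Juniper.
Tomas holds 78% of Redfern, so Tomas controls Redfern.
Tomas holds 54% of Cobalt, so Tomas controls Cobalt.
In Juniper, Tomas's side holds only 26% + 19% = 45%, not > 50%.
So before the transaction, Tomas does not control Juniper.
After the purchase, Tomas's direct stake in Cobalt rises to 54% + 18% = 72%, and Lucas's stake falls to 27%.
Tomas holds 72% of Cobalt, so Tomas controls Cobalt.
After the transaction, Tomas's side holds 26% + 19% = 45% of Juniper, not > 50%, so Tomas still does not control Juniper.
No new person acquires control, so the clause is not triggered.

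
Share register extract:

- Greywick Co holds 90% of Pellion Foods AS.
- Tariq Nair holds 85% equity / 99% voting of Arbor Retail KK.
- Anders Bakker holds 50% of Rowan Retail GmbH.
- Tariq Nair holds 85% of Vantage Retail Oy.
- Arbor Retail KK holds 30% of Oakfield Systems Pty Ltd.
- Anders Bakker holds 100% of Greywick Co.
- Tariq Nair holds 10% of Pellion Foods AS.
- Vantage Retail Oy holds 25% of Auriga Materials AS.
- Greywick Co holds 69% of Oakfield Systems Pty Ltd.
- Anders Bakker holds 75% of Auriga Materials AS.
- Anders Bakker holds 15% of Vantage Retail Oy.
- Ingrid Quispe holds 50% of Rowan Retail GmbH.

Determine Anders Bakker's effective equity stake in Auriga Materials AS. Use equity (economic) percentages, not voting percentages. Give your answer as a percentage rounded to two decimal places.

78.75%

Anders reaches Auriga along 2 paths.
Via Vantage: 15% × 25% = 3.75%.
Direct stake: 75% = 75%.
Total: 3.75% + 75% = 78.75%.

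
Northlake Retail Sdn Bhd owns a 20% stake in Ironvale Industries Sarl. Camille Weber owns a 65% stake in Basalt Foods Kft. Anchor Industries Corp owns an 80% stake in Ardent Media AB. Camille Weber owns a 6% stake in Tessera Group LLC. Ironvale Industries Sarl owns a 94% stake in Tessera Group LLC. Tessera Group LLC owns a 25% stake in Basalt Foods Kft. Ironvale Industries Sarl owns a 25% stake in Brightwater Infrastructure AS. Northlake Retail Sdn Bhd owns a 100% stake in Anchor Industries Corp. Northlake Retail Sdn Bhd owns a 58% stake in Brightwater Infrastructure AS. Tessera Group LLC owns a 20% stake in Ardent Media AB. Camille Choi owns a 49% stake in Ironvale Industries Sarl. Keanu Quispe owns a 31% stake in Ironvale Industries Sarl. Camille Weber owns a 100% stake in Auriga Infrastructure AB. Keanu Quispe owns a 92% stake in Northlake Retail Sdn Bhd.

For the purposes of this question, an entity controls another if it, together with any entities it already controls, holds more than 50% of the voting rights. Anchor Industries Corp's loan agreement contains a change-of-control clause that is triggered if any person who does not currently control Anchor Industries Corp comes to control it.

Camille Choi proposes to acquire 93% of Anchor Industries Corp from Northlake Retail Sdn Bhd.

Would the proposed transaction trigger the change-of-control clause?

Yes

The purchase adds only to Camille Choi's holdings (Northlake's stake shrinks), so Camille Choi is the only person who could newly come to control Anchor.
Camille Choi's largest direct stake is 49% in Ironvale, which does not meet the threshold, so Camille Choi controls no company.
Neither Camille Choi nor any entity Camille Choi controls holds any voting interest in Anchor.
So before the transaction, Camille Choi does not control Anchor.
After the purchase, Camille Choi holds 93% of Anchor directly, and Northlake's stake falls to 7%.
Camille Choi holds 93% of Anchor, so Camille Choi controls Anchor.
Camille Choi did not control Anchor before and does after, so the clause is triggered.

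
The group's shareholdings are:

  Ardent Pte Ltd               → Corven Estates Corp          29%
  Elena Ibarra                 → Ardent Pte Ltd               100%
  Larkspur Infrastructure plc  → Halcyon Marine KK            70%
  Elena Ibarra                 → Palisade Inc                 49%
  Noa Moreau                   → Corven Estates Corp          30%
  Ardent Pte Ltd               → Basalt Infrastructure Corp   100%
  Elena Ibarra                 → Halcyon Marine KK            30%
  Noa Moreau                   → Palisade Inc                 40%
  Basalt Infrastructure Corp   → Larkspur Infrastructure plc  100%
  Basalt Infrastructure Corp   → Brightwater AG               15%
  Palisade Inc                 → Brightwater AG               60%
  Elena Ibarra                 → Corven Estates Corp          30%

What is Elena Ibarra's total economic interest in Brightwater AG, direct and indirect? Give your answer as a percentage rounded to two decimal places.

Elena reaches Brightwater along 2 paths.
Via Palisade: 49% × 60% = 29.4%.
Via Ardent → Basalt: 100% × 100% × 15% = 15%.
Total: 29.4% + 15% = 44.4%.
Rounded: 44.40%.

44.40%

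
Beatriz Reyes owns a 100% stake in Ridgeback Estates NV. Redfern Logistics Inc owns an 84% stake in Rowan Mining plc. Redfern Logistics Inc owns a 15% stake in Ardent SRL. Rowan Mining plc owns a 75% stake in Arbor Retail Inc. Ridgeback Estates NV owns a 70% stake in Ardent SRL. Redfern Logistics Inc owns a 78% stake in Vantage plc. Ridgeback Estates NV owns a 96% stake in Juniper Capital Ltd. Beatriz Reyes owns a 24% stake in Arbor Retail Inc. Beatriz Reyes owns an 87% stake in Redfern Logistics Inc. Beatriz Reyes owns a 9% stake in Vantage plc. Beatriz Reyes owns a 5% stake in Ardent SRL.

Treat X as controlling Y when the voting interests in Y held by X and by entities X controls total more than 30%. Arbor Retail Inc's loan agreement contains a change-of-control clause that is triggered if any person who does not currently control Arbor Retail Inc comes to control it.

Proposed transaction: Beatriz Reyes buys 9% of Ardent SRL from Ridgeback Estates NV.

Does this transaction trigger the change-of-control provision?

The purchase adds only to Beatriz's holdings (Ridgeback's stake shrinks), so Beatriz is the only person who could newly come to control Arbor.
Beatriz holds 87% of Redfern, so Beatriz controls Redfern.
Redfern holds 84% of Rowan, so Beatriz controls Rowan.
Beatriz and Rowan together hold 24% + 75% = 99% of Arbor, so Beatriz controls Arbor.
So Beatriz already controls Arbor before the transaction.
After the purchase, Beatriz's direct stake in Ardent rises to 5% + 9% = 14%, and Ridgeback's stake falls to 61%.
Beatriz controlled Arbor already, so this is not a new person acquiring control; every other person's position is unchanged or reduced.
No new person acquires control, so the clause is not triggered.

No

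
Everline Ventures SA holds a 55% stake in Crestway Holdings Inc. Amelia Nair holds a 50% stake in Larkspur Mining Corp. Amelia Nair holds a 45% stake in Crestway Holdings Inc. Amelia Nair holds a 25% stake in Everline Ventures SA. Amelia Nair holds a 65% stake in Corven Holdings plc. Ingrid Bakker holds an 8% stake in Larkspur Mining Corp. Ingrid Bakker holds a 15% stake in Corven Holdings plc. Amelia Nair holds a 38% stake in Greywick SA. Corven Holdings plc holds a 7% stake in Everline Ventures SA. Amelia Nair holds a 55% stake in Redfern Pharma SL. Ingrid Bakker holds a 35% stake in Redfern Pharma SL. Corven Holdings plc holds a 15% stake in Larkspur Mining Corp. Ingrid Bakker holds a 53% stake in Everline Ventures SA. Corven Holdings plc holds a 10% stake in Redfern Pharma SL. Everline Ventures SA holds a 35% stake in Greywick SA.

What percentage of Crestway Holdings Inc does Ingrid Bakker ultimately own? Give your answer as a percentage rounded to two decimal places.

Ingrid reaches Crestway along 2 paths.
Via Everline: 53% × 55% = 29.15%.
Via Corven → Everline: 15% × 7% × 55% = 0.5775%.
Total: 29.15% + 0.5775% = 29.7275%.
Rounded: 29.73%.

29.73%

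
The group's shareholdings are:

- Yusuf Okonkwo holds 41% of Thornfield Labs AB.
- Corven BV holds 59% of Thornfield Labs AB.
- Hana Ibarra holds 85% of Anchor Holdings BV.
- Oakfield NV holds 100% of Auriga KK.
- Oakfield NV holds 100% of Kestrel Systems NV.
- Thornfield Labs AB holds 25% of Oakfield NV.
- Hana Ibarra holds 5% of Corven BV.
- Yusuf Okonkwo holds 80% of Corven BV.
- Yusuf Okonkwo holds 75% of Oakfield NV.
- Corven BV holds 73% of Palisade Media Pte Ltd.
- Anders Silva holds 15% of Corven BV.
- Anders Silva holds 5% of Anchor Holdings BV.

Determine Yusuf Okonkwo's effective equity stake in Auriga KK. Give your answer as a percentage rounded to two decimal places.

Yusuf reaches Auriga along 3 paths.
Via Thornfield → Oakfield: 41% × 25% × 100% = 10.25%.
Via Corven → Thornfield → Oakfield: 80% × 59% × 25% × 100% = 11.8%.
Via Oakfield: 75% × 100% = 75%.
Total: 10.25% + 11.8% + 75% = 97.05%.

97.05%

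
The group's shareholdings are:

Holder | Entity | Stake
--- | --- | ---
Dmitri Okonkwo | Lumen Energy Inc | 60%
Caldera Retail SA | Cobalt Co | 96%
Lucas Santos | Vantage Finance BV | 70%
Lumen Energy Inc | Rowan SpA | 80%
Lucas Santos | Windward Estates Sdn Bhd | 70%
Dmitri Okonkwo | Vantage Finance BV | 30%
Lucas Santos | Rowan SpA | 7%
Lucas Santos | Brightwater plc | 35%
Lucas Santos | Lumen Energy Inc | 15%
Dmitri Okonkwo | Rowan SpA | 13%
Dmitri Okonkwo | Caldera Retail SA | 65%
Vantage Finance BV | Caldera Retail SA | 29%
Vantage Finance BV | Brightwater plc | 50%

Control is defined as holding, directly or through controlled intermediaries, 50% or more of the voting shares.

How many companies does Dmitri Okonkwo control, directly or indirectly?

Dmitri holds 60% of Lumen, so Dmitri controls Lumen.
Dmitri holds 65% of Caldera, so Dmitri controls Caldera.
Lumen and Dmitri together hold 80% + 13% = 93% of Rowan, so Dmitri controls Rowan.
Caldera holds 96% of Cobalt, so Dmitri controls Cobalt.
No other company's threshold is met.
Dmitri controls 4 companies.

4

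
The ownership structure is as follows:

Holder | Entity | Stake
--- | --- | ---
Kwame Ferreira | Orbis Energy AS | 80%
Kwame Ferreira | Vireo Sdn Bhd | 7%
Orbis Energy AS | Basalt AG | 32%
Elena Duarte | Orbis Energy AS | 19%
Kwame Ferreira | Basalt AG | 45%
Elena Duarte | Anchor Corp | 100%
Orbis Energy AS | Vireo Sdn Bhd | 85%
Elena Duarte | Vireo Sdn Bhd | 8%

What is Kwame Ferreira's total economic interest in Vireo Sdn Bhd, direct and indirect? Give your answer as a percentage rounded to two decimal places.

75.00%

Kwame reaches Vireo along 2 paths.
Direct stake: 7% = 7%.
Via Orbis: 80% × 85% = 68%.
Total: 7% + 68% = 75%.
Rounded: 75.00%.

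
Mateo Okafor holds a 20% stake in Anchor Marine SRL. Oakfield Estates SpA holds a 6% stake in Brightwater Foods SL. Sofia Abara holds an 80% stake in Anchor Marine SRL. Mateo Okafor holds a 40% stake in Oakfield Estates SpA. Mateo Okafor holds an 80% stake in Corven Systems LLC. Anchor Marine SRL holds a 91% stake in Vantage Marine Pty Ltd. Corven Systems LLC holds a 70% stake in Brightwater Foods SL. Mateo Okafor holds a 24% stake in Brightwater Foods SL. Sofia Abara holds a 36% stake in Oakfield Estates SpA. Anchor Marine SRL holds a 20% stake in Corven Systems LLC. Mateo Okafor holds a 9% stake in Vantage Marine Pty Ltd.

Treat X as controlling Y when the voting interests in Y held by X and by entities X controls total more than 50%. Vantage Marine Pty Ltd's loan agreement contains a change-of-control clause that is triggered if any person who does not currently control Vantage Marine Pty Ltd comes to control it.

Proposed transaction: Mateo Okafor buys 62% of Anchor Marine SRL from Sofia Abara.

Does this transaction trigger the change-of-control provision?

Yes

The purchase adds only to Mateo's holdings (Sofia's stake shrinks), so Mateo is the only person who could newly come to control Vantage.
Mateo holds 80% of Corven, so Mateo controls Corven.
Mateo and Corven together hold 24% + 70% = 94% of Brightwater, so Mateo controls Brightwater.
In Vantage, Mateo's side holds only 9%, not > 50%.
So before the transaction, Mateo does not control Vantage.
After the purchase, Mateo's direct stake in Anchor rises to 20% + 62% = 82%, and Sofia's stake falls to 18%.
Mateo holds 82% of Anchor, so Mateo controls Anchor.
Mateo and Anchor together hold 9% + 91% = 100% of Vantage, so Mateo controls Vantage.
Mateo did not control Vantage before and does after, so the clause is triggered.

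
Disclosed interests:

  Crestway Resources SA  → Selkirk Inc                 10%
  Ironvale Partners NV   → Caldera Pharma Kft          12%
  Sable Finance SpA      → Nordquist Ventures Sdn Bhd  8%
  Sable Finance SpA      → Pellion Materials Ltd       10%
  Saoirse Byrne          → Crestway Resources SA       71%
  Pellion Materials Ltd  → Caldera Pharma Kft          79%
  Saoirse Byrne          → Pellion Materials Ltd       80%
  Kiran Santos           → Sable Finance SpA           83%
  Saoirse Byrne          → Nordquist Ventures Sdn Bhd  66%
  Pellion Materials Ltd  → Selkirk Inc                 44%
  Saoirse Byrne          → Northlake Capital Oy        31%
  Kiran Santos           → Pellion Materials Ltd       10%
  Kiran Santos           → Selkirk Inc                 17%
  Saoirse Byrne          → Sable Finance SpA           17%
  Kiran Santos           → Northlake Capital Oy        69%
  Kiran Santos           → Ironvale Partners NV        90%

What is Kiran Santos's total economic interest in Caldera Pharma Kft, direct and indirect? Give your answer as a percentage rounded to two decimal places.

25.26%

Kiran reaches Caldera along 3 paths.
Via Pellion: 10% × 79% = 7.9%.
Via Sable → Pellion: 83% × 10% × 79% = 6.557%.
Via Ironvale: 90% × 12% = 10.8%.
Total: 7.9% + 6.557% + 10.8% = 25.257%.
Rounded: 25.26%.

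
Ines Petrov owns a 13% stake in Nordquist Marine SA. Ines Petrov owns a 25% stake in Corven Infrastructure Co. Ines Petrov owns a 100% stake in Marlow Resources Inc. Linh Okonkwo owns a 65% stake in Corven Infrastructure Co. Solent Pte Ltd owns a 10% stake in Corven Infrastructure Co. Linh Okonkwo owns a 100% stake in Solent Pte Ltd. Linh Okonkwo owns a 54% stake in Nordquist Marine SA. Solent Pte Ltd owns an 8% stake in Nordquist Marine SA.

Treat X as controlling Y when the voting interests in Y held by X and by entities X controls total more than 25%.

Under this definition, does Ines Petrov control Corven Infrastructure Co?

Ines holds 100% of Marlow, so Ines controls Marlow.
In Corven, Ines's side holds only 25%, not > 25%.
So Ines does not control Corven.

No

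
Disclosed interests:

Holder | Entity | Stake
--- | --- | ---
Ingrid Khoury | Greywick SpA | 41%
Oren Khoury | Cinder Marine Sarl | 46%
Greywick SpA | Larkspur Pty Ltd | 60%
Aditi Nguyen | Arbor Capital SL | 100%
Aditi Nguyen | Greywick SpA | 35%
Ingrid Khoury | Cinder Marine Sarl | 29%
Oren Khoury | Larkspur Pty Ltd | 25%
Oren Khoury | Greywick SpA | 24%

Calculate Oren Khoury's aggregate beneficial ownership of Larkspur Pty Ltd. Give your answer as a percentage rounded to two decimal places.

39.40%

Oren reaches Larkspur along 2 paths.
Via Greywick: 24% × 60% = 14.4%.
Direct stake: 25% = 25%.
Total: 14.4% + 25% = 39.4%.
Rounded: 39.40%.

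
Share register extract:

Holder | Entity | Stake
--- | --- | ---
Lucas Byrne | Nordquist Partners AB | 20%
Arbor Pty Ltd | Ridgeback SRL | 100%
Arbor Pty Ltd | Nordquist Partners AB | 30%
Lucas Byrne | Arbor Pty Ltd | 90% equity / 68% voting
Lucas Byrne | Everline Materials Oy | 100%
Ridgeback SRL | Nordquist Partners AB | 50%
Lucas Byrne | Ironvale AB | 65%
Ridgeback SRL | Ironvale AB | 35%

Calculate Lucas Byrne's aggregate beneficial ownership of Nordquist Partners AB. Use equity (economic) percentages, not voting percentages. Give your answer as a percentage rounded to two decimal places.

Lucas reaches Nordquist along 3 paths.
Via Arbor: 90% × 30% = 27%.
Direct stake: 20% = 20%.
Via Arbor → Ridgeback: 90% × 100% × 50% = 45%.
Total: 27% + 20% + 45% = 92%.
Rounded: 92.00%.

92.00%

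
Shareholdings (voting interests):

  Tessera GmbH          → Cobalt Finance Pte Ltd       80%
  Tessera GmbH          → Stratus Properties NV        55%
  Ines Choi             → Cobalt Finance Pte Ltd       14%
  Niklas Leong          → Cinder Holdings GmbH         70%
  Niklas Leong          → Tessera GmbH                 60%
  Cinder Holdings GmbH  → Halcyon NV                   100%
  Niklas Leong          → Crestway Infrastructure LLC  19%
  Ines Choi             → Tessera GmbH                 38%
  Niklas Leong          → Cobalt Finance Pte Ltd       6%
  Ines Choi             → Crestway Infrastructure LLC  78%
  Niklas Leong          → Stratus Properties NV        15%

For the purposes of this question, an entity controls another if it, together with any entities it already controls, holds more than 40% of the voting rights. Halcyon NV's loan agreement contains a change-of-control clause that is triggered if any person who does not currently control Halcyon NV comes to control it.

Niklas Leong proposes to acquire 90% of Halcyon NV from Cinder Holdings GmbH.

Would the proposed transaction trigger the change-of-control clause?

The purchase adds only to Niklas's holdings (Cinder's stake shrinks), so Niklas is the only person who could newly come to control Halcyon.
Niklas holds 70% of Cinder, so Niklas controls Cinder.
Cinder holds 100% of Halcyon, so Niklas controls Halcyon.
So Niklas already controls Halcyon before the transaction.
After the purchase, Niklas holds 90% of Halcyon directly, and Cinder's stake falls to 10%.
Niklas controlled Halcyon already, so this is not a new person acquiring control; every other person's position is unchanged or reduced.
No new person acquires control, so the clause is not triggered.

No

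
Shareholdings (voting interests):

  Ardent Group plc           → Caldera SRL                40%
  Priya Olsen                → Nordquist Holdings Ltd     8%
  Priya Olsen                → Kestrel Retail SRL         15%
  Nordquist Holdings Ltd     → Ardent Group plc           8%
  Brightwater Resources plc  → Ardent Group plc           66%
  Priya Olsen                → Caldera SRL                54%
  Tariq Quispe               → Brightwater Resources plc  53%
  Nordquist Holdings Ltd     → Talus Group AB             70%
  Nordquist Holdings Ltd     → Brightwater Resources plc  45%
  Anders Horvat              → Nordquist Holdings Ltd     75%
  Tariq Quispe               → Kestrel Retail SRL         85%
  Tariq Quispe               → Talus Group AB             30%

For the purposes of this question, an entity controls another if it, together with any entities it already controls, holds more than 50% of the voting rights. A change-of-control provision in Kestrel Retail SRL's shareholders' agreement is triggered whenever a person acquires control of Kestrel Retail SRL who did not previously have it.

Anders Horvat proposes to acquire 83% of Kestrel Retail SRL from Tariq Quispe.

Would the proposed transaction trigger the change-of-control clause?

Yes

The purchase adds only to Anders's holdings (Tariq's stake shrinks), so Anders is the only person who could newly come to control Kestrel.
Anders holds 75% of Nordquist, so Anders controls Nordquist.
Nordquist holds 70% of Talus, so Anders controls Talus.
Neither Anders nor any entity Anders controls holds any voting interest in Kestrel.
So before the transaction, Anders does not control Kestrel.
After the purchase, Anders holds 83% of Kestrel directly, and Tariq's stake falls to 2%.
Anders holds 83% of Kestrel, so Anders controls Kestrel.
Anders did not control Kestrel before and does after, so the clause is triggered.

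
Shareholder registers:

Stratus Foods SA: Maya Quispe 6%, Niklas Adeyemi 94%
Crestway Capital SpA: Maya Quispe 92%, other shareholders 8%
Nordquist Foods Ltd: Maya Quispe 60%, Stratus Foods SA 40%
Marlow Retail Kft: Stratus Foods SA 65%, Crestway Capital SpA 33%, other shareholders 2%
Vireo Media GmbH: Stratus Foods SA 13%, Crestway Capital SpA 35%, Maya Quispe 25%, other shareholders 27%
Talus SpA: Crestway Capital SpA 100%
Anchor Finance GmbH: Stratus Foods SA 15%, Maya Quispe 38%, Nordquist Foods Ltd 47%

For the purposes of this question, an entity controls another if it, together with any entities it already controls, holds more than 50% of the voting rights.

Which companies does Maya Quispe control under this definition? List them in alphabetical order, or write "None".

Anchor Finance GmbH, Crestway Capital SpA, Nordquist Foods Ltd, Talus SpA, Vireo Media GmbH

Maya holds 92% of Crestway, so Maya controls Crestway.
Maya holds 60% of Nordquist, so Maya controls Nordquist.
Crestway and Maya together hold 35% + 25% = 60% of Vireo, so Maya controls Vireo.
Crestway holds 100% of Talus, so Maya controls Talus.
Maya and Nordquist together hold 38% + 47% = 85% of Anchor, so Maya controls Anchor.
No other company's threshold is met.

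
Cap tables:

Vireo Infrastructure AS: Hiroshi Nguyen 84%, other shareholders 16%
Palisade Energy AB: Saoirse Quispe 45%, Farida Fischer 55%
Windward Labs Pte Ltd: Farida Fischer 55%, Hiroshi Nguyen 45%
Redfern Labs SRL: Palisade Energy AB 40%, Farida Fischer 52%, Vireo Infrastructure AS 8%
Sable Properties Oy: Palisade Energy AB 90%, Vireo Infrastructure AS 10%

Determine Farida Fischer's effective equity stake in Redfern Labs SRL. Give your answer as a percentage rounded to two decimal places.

Farida reaches Redfern along 2 paths.
Via Palisade: 55% × 40% = 22%.
Direct stake: 52% = 52%.
Total: 22% + 52% = 74%.
Rounded: 74.00%.

74.00%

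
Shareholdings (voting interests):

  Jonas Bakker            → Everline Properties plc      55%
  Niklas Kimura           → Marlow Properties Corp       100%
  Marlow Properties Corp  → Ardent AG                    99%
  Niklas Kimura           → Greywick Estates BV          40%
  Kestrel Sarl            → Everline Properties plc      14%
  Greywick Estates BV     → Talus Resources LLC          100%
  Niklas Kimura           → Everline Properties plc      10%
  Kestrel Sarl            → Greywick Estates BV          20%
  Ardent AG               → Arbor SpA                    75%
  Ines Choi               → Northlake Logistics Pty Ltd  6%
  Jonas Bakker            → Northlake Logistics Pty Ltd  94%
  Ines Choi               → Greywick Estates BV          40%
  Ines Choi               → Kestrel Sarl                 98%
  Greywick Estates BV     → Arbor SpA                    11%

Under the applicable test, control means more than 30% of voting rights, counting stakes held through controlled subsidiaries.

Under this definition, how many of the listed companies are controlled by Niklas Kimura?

5

Niklas holds 100% of Marlow, so Niklas controls Marlow.
Niklas holds 40% of Greywick, so Niklas controls Greywick.
Marlow holds 99% of Ardent, so Niklas controls Ardent.
Greywick holds 100% of Talus, so Niklas controls Talus.
Ardent and Greywick together hold 75% + 11% = 86% of Arbor, so Niklas controls Arbor.
No other company's threshold is met.
Niklas controls 5 companies.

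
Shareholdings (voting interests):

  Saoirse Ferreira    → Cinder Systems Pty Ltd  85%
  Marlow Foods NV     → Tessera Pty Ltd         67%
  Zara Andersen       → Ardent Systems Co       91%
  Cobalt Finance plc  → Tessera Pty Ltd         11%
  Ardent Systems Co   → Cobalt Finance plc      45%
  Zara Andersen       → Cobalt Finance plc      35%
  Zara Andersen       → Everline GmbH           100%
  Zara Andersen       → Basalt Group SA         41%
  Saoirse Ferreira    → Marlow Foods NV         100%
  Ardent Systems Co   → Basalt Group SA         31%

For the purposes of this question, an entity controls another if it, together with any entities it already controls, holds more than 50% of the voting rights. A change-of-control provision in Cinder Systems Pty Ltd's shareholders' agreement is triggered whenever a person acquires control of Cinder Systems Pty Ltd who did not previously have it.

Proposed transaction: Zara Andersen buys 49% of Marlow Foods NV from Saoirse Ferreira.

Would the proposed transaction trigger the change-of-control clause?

The purchase adds only to Zara's holdings (Saoirse's stake shrinks), so Zara is the only person who could newly come to control Cinder.
Zara holds 91% of Ardent, so Zara controls Ardent.
Zara holds 100% of Everline, so Zara controls Everline.
Zara and Ardent together hold 35% + 45% = 80% of Cobalt, so Zara controls Cobalt.
Zara and Ardent together hold 41% + 31% = 72% of Basalt, so Zara controls Basalt.
Neither Zara nor any entity Zara controls holds any voting interest in Cinder.
So before the transaction, Zara does not control Cinder.
After the purchase, Zara holds 49% of Marlow directly, and Saoirse's stake falls to 51%.
Zara's side now holds 49% of Marlow, not > 50%, so Zara still does not control Marlow.
After the transaction, neither Zara nor any entity Zara controls holds a voting interest in Cinder, so Zara still does not control it.
No new person acquires control, so the clause is not triggered.

No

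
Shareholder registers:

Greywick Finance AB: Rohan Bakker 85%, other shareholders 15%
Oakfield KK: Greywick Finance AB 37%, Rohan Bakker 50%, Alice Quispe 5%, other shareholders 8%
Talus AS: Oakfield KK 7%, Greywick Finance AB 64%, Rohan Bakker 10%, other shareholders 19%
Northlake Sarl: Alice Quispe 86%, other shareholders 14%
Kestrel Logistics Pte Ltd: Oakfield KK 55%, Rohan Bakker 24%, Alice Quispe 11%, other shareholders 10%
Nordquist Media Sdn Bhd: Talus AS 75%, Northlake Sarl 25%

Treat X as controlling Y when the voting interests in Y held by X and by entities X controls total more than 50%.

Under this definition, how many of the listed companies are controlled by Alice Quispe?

Alice holds 86% of Northlake, so Alice controls Northlake.
No other company's threshold is met.
Alice controls 1 company.

1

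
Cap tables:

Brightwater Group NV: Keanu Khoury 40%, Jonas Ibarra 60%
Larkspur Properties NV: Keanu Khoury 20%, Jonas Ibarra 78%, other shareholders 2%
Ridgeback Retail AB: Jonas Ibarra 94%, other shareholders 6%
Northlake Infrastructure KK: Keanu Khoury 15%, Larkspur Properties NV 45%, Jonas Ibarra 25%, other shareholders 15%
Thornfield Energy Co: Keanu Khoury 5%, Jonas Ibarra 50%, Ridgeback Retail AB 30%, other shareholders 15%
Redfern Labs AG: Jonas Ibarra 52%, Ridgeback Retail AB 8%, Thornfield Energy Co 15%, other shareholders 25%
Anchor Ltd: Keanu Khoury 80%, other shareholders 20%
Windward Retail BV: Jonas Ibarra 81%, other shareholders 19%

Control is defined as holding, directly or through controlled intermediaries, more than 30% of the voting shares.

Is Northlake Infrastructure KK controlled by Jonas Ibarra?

Jonas holds 78% of Larkspur, so Jonas controls Larkspur.
Larkspur and Jonas together hold 45% + 25% = 70% of Northlake, so Jonas controls Northlake.

Yes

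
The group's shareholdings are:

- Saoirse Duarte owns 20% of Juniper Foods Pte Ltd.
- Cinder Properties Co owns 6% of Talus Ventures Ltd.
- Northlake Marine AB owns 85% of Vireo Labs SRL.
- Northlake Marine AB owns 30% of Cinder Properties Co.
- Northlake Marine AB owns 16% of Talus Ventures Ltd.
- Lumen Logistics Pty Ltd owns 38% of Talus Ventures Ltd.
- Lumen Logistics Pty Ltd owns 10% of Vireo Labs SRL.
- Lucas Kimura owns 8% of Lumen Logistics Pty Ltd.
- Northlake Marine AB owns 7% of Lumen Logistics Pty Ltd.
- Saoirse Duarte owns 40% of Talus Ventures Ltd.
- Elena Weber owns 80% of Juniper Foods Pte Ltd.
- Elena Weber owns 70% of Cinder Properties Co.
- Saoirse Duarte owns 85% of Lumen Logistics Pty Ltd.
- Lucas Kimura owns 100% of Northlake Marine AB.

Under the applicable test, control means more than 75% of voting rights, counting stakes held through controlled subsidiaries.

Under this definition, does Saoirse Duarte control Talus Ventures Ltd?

Yes

Saoirse holds 85% of Lumen, so Saoirse controls Lumen.
Lumen and Saoirse together hold 38% + 40% = 78% of Talus, so Saoirse controls Talus.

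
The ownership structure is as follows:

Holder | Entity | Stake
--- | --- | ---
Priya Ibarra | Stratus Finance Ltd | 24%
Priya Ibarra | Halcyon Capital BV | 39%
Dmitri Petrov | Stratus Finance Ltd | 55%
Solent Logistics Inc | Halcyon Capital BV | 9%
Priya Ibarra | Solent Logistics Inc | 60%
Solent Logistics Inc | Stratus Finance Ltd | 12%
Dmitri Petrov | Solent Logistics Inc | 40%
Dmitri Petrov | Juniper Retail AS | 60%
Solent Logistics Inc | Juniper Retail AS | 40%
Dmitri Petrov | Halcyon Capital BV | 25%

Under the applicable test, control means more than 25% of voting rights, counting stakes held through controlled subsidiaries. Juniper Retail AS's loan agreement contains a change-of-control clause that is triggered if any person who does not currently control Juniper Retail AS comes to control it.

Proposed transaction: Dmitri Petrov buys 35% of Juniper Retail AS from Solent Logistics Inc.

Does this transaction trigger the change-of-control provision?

No

The purchase adds only to Dmitri's holdings (Solent's stake shrinks), so Dmitri is the only person who could newly come to control Juniper.
Dmitri holds 40% of Solent, so Dmitri controls Solent.
Dmitri and Solent together hold 60% + 40% = 100% of Juniper, so Dmitri controls Juniper.
So Dmitri already controls Juniper before the transaction.
After the purchase, Dmitri's direct stake in Juniper rises to 60% + 35% = 95%, and Solent's stake falls to 5%.
Dmitri controlled Juniper already, so this is not a new person acquiring control; every other person's position is unchanged or reduced.
No new person acquires control, so the clause is not triggered.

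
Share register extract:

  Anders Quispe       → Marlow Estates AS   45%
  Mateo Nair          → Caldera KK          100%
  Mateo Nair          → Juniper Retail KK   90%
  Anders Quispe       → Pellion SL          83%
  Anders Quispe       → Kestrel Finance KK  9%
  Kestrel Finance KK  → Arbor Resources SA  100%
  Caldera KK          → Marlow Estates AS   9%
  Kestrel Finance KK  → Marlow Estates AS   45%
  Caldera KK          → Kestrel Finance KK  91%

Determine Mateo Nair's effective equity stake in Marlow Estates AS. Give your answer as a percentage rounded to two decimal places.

49.95%

Mateo reaches Marlow along 2 paths.
Via Caldera → Kestrel: 100% × 91% × 45% = 40.95%.
Via Caldera: 100% × 9% = 9%.
Total: 40.95% + 9% = 49.95%.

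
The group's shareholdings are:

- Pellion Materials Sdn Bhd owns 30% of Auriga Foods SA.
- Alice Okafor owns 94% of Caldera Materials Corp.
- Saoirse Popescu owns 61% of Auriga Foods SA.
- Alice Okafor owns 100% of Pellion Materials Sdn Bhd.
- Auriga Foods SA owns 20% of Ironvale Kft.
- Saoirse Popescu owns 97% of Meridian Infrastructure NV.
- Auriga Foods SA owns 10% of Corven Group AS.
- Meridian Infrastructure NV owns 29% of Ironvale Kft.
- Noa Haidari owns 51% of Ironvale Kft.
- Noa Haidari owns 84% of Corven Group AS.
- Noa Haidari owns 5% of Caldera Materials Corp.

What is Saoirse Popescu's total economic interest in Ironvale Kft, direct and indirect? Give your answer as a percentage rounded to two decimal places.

Saoirse reaches Ironvale along 2 paths.
Via Meridian: 97% × 29% = 28.13%.
Via Auriga: 61% × 20% = 12.2%.
Total: 28.13% + 12.2% = 40.33%.

40.33%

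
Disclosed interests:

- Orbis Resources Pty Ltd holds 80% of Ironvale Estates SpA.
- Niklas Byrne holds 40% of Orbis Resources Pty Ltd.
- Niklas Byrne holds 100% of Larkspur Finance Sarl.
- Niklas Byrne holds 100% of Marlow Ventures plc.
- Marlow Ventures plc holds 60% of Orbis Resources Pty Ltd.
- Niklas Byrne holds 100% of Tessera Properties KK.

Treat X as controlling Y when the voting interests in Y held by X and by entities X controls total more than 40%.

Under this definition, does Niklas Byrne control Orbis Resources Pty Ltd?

Niklas holds 100% of Marlow, so Niklas controls Marlow.
Marlow and Niklas together hold 60% + 40% = 100% of Orbis, so Niklas controls Orbis.

Yes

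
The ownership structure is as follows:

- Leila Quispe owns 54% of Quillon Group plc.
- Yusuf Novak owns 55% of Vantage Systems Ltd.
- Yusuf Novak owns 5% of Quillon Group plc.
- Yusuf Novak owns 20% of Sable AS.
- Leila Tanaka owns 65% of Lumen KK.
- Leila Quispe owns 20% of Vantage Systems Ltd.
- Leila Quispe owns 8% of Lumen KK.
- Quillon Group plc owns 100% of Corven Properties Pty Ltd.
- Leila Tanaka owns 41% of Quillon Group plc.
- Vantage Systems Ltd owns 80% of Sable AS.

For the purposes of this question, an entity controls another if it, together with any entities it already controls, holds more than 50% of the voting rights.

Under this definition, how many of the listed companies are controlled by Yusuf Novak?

Yusuf holds 55% of Vantage, so Yusuf controls Vantage.
Yusuf and Vantage together hold 20% + 80% = 100% of Sable, so Yusuf controls Sable.
No other company's threshold is met.
Yusuf controls 2 companies.

2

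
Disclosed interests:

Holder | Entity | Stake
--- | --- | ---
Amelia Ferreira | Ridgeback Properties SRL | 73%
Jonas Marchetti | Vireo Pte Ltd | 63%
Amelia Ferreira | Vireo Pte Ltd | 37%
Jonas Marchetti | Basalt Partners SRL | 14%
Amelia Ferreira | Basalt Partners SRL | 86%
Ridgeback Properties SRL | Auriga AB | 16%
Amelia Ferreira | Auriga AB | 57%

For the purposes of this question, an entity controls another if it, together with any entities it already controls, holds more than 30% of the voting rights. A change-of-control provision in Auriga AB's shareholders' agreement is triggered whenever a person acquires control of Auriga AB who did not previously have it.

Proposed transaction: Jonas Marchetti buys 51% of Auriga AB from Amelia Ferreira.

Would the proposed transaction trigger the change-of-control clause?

The purchase adds only to Jonas's holdings (Amelia's stake shrinks), so Jonas is the only person who could newly come to control Auriga.
Jonas holds 63% of Vireo, so Jonas controls Vireo.
Neither Jonas nor any entity Jonas controls holds any voting interest in Auriga.
So before the transaction, Jonas does not control Auriga.
After the purchase, Jonas holds 51% of Auriga directly, and Amelia's stake falls to 6%.
Jonas holds 51% of Auriga, so Jonas controls Auriga.
Jonas did not control Auriga before and does after, so the clause is triggered.

Yes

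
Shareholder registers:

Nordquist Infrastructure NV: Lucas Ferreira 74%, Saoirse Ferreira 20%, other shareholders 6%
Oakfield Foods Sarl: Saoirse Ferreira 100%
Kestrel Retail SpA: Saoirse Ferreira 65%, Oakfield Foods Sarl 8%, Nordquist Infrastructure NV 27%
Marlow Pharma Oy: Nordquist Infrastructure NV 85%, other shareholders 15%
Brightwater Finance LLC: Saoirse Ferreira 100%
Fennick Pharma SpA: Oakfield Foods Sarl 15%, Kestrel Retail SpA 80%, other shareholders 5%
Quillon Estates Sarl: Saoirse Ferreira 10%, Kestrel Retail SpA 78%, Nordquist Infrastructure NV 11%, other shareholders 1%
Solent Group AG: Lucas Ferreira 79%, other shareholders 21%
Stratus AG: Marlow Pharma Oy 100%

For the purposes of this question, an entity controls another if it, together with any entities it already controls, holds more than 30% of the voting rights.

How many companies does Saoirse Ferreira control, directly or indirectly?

Saoirse holds 100% of Oakfield, so Saoirse controls Oakfield.
Saoirse and Oakfield together hold 65% + 8% = 73% of Kestrel, so Saoirse controls Kestrel.
Saoirse holds 100% of Brightwater, so Saoirse controls Brightwater.
Oakfield and Kestrel together hold 15% + 80% = 95% of Fennick, so Saoirse controls Fennick.
Saoirse and Kestrel together hold 10% + 78% = 88% of Quillon, so Saoirse controls Quillon.
No other company's threshold is met.
Saoirse controls 5 companies.

5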